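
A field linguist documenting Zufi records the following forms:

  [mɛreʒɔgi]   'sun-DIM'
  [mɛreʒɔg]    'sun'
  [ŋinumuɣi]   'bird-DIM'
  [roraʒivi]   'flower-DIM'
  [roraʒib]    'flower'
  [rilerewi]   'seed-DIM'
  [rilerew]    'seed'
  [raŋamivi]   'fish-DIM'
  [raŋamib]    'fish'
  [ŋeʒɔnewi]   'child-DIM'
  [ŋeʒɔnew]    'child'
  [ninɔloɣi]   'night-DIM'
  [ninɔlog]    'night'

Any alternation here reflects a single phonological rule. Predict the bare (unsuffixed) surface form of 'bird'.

[ŋinumug]

'night' shows [ɣ] ~ [g] at the end of the stem ([ninɔloɣi] vs [ninɔlog]).
But 'sun' keeps [g] in both environments ([mɛreʒɔgi], [mɛreʒɔg]), so there is no rule changing /g/ to [ɣ] before the DIM suffix.
Therefore /ɣ/ is basic and [g] is derived by word-final hardening (voiced fricatives become stops word-finally).
From [ŋinumuɣi] the stem 'bird' is /ŋinumuɣ/; word-finally this yields [ŋinumug].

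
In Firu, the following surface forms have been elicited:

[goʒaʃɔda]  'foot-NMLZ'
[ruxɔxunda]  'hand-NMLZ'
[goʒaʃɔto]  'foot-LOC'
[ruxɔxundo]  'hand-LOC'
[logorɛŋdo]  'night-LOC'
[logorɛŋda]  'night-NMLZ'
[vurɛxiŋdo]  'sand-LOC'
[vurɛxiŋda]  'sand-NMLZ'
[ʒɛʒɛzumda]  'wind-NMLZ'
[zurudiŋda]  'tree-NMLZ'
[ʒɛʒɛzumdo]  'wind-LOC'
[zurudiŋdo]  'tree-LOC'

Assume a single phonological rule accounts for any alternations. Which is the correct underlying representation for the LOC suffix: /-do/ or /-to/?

/-to/

The LOC suffix surfaces as [-do] and [-to], depending on the final segment of the stem.
By contrast the NMLZ suffix keeps its initial [d] throughout — that segment must be underlying.
So the underlying form is /-to/, and voiceless stops become voiced after a nasal.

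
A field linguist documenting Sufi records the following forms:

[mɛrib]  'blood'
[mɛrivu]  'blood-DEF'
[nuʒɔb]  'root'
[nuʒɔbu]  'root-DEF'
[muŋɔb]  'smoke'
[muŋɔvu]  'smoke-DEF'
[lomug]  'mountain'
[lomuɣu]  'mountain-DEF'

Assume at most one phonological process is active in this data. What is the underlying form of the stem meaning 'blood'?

The root 'blood' surfaces as [mɛrib] and [mɛrivu], with a stem-final [b] ~ [v] alternation.
The stem 'root' ([nuʒɔb], [nuʒɔbu]) shows [b] unchanged in both environments, so [b] cannot be basic with [v] derived before the DEF suffix.
The underlying segment must be /v/; voiced fricatives become stops word-finally, yielding [b] there.
The underlying form of 'blood' is therefore /mɛriv/.

/mɛriv/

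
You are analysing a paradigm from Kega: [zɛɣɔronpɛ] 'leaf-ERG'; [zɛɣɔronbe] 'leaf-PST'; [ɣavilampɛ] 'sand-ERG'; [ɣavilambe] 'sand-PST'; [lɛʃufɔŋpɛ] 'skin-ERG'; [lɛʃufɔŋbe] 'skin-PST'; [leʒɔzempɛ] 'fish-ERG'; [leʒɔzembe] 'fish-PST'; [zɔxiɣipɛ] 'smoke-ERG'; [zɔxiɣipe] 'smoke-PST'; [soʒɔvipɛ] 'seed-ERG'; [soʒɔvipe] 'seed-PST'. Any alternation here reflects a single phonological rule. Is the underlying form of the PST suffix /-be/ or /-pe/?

The PST morpheme has two allomorphs, [-be] and [-pe].
The ERG suffix, which begins with [p], is invariant after every stem; so [p] is not altered by any rule here.
So the underlying form is /-be/, and voiced stops become voiceless after a vowel.

/-be/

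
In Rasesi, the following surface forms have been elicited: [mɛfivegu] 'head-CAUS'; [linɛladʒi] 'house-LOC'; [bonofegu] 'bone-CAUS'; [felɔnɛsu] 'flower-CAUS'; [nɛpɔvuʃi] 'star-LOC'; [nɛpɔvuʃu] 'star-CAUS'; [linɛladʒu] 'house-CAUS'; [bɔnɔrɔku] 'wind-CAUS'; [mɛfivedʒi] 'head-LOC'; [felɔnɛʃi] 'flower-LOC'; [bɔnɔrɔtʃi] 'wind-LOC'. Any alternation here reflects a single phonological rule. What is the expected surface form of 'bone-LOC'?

In [mɛfivegu] and [mɛfivedʒi] the final segment of 'head' alternates: [g] ~ [dʒ].
But 'house' keeps [dʒ] in both environments ([linɛladʒu], [linɛladʒi]), so there is no rule changing /dʒ/ to [g] before the CAUS suffix.
So /g/ is underlying, and a rule of palatalization before a front vowel — /k/, /g/ and /s/ become palato-alveolar [tʃ], [dʒ] and [ʃ] before a front vowel — gives [dʒ].
The one attested form of 'bone', [bonofegu], shows underlying /bonofeg/. Applying the same rule before a front vowel gives [bonofedʒi].

[bonofedʒi]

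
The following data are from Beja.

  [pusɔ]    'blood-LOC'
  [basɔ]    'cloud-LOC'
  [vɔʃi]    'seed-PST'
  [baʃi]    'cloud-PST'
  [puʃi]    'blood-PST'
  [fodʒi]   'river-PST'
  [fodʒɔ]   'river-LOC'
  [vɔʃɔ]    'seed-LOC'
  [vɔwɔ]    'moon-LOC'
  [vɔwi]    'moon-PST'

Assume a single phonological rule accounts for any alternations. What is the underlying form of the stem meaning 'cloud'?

/bas/

'cloud' shows [ʃ] ~ [s] at the end of the stem ([baʃi] vs [basɔ]).
If /ʃ/ were underlying and a rule turned it into [s] before the LOC suffix, 'seed' would also alternate; but it has [ʃ] in both [vɔʃi] and [vɔʃɔ].
The underlying segment must be /s/; /s/ becomes palato-alveolar [ʃ] before a front vowel, yielding [ʃ] there.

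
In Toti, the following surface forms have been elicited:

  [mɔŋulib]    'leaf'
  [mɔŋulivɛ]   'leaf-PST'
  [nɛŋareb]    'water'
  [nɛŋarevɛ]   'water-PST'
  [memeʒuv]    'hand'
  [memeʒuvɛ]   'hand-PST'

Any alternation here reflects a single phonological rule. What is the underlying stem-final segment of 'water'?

/b/

In [nɛŋareb] and [nɛŋarevɛ] the final segment of 'water' alternates: [b] ~ [v].
The stem 'hand' ([memeʒuv], [memeʒuvɛ]) shows [v] unchanged in both environments, so [v] cannot be basic with [b] derived in isolation.
Therefore /b/ is basic and [v] is derived by intervocalic spirantization (voiced stops become fricatives between vowels).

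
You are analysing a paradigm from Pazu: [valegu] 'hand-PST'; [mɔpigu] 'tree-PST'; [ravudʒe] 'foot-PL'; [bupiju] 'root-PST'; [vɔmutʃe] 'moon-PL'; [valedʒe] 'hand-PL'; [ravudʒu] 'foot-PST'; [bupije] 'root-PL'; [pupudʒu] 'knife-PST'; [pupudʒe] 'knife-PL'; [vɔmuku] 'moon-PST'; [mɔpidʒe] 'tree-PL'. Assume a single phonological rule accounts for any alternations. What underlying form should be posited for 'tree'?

/mɔpig/

In [mɔpigu] and [mɔpidʒe] the final segment of 'tree' alternates: [g] ~ [dʒ].
But 'knife' keeps [dʒ] in both environments ([pupudʒu], [pupudʒe]), so there is no rule changing /dʒ/ to [g] before the PST suffix.
Therefore /g/ is basic and [dʒ] is derived by palatalization before a front vowel (/k/ and /g/ become palato-alveolar [tʃ] and [dʒ] before a front vowel).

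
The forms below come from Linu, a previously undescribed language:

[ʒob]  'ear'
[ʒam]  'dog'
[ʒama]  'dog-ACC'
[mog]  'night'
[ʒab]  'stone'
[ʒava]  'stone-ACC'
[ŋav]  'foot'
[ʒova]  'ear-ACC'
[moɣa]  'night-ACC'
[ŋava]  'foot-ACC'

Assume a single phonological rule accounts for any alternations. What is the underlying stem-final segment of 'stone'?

/b/

The root 'stone' surfaces as [ʒava] and [ʒab], with a stem-final [v] ~ [b] alternation.
If /v/ were underlying and a rule turned it into [b] in isolation, 'foot' would also alternate; but it has [v] in both [ŋava] and [ŋav].
So /b/ is underlying, and a rule of intervocalic spirantization — voiced stops become fricatives between vowels — gives [v].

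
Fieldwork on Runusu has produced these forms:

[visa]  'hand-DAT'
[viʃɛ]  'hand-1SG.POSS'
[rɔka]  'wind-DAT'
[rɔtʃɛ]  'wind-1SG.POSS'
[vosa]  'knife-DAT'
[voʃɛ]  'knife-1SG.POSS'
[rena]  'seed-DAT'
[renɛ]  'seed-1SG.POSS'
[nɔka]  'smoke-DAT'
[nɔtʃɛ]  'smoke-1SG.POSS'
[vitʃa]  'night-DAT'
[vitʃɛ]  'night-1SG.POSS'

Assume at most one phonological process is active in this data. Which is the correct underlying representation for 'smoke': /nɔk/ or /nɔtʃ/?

/nɔk/

The stem for 'smoke' ends in [k] in [nɔka] but [tʃ] in [nɔtʃɛ].
If /tʃ/ were underlying and a rule turned it into [k] before the DAT suffix, 'night' would also alternate; but it has [tʃ] in both [vitʃa] and [vitʃɛ].
So /k/ is underlying, and a rule of palatalization before a front vowel — /k/ and /s/ become palato-alveolar [tʃ] and [ʃ] before a front vowel — gives [tʃ].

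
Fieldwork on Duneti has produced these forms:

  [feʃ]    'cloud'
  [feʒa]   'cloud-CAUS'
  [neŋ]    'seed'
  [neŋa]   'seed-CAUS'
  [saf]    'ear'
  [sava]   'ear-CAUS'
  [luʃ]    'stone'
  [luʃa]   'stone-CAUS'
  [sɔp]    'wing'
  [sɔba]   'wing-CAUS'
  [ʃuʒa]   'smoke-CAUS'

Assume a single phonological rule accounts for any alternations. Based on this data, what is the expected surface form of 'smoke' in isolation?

[ʃuʃ]

The root 'cloud' surfaces as [feʃ] and [feʒa], with a stem-final [ʃ] ~ [ʒ] alternation.
But 'stone' keeps [ʃ] in both environments ([luʃ], [luʃa]), so there is no rule changing /ʃ/ to [ʒ] before the CAUS suffix.
The alternation reflects word-final obstruent devoicing: voiced obstruents become voiceless word-finally. /ʒ/ is underlying.
From [ʃuʒa] the stem 'smoke' is /ʃuʒ/; word-finally this yields [ʃuʃ].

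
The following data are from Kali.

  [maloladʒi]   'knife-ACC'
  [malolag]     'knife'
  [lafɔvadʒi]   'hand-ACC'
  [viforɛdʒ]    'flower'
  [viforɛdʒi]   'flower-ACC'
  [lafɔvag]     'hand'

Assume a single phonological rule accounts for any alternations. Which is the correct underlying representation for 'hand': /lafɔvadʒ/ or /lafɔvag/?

/lafɔvag/

The stem for 'hand' ends in [g] in [lafɔvag] but [dʒ] in [lafɔvadʒi].
Compare 'flower', with invariant [dʒ] in [viforɛdʒ] and [viforɛdʒi]: an analysis with underlying /dʒ/ and a rule producing [g] in isolation would wrongly predict alternation here too.
Therefore /g/ is basic and [dʒ] is derived by palatalization before a front vowel (/g/ becomes palato-alveolar [dʒ] before a front vowel).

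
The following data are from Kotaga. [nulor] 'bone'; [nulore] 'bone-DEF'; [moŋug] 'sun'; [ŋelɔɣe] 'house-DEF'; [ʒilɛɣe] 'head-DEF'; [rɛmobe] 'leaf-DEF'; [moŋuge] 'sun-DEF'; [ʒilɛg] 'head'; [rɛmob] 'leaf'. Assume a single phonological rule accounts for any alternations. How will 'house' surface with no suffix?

'head' shows [g] ~ [ɣ] at the end of the stem ([ʒilɛg] vs [ʒilɛɣe]).
Compare 'sun', with invariant [g] in [moŋug] and [moŋuge]: an analysis with underlying /g/ and a rule producing [ɣ] before the DEF suffix would wrongly predict alternation here too.
The underlying segment must be /ɣ/; voiced fricatives become stops word-finally, yielding [g] there.
The one attested form of 'house', [ŋelɔɣe], shows underlying /ŋelɔɣ/. Applying the same rule word-finally gives [ŋelɔg].

[ŋelɔg]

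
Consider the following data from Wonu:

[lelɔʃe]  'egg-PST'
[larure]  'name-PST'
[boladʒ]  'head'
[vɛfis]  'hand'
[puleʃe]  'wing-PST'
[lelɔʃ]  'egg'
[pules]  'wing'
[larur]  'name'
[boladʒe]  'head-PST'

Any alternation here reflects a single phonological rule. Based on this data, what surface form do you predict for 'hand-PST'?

[vɛfiʃe]

The stem for 'wing' ends in [s] in [pules] but [ʃ] in [puleʃe].
If /ʃ/ were underlying and a rule turned it into [s] in isolation, 'egg' would also alternate; but it has [ʃ] in both [lelɔʃ] and [lelɔʃe].
The alternation reflects palatalization before a front vowel: /s/ becomes palato-alveolar [ʃ] before a front vowel. /s/ is underlying.
From [vɛfis] the stem 'hand' is /vɛfis/; before a front vowel this yields [vɛfiʃe].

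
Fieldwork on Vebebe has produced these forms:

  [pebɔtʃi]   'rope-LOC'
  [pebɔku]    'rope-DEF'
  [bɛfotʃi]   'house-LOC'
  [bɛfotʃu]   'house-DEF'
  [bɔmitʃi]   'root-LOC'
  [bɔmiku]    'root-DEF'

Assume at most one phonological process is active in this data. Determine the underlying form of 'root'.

/bɔmik/

The stem for 'root' ends in [tʃ] in [bɔmitʃi] but [k] in [bɔmiku].
Compare 'house', with invariant [tʃ] in [bɛfotʃi] and [bɛfotʃu]: an analysis with underlying /tʃ/ and a rule producing [k] before the DEF suffix would wrongly predict alternation here too.
So /k/ is underlying, and a rule of palatalization before a front vowel — /k/ becomes palato-alveolar [tʃ] before a front vowel — gives [tʃ].
Hence 'root' is /bɔmik/ underlyingly.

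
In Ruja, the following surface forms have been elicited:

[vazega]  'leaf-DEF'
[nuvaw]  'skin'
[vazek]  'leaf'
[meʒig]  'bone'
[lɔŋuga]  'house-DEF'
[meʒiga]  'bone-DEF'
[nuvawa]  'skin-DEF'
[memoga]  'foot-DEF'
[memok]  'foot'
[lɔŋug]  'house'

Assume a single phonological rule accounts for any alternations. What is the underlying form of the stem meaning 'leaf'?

The stem for 'leaf' ends in [k] in [vazek] but [g] in [vazega].
If /g/ were underlying and a rule turned it into [k] in isolation, 'bone' would also alternate; but it has [g] in both [meʒig] and [meʒiga].
So /k/ is underlying, and a rule of intervocalic voicing — voiceless stops become voiced between vowels — gives [g].

/vazek/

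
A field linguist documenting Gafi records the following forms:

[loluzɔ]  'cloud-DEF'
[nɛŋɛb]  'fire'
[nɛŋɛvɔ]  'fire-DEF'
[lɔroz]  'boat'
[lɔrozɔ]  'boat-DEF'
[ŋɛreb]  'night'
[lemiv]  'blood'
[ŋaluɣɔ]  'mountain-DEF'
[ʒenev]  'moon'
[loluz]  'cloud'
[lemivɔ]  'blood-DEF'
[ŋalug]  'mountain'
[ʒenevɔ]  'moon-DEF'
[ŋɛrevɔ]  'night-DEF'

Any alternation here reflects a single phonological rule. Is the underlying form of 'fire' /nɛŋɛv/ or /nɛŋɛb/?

The stem for 'fire' ends in [v] in [nɛŋɛvɔ] but [b] in [nɛŋɛb].
But 'moon' keeps [v] in both environments ([ʒenevɔ], [ʒenev]), so there is no rule changing /v/ to [b] in isolation.
The underlying segment must be /b/; voiced stops become fricatives between vowels, yielding [v] there.

/nɛŋɛb/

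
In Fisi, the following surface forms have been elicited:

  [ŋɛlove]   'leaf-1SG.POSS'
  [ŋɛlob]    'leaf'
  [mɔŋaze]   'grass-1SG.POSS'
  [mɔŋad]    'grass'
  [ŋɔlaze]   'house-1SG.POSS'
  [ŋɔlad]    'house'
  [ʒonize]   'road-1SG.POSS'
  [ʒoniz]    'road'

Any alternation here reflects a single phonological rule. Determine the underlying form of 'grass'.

In [mɔŋaze] and [mɔŋad] the final segment of 'grass' alternates: [z] ~ [d].
If /z/ were underlying and a rule turned it into [d] in isolation, 'road' would also alternate; but it has [z] in both [ʒonize] and [ʒoniz].
The underlying segment must be /d/; voiced stops become fricatives between vowels, yielding [z] there.
The underlying form of 'grass' is therefore /mɔŋad/.

/mɔŋad/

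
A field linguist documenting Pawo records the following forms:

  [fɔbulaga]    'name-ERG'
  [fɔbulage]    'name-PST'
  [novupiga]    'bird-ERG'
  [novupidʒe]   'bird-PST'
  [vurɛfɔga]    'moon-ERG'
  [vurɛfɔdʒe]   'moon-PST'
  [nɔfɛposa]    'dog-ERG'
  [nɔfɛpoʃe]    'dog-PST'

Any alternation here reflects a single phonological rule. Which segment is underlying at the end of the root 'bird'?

The stem for 'bird' ends in [g] in [novupiga] but [dʒ] in [novupidʒe].
Compare 'name', with invariant [g] in [fɔbulaga] and [fɔbulage]: an analysis with underlying /g/ and a rule producing [dʒ] before the PST suffix would wrongly predict alternation here too.
Therefore /dʒ/ is basic and [g] is derived by depalatalization (palato-alveolar /dʒ/ and /ʃ/ become [g] and [s] when no front vowel follows).

/dʒ/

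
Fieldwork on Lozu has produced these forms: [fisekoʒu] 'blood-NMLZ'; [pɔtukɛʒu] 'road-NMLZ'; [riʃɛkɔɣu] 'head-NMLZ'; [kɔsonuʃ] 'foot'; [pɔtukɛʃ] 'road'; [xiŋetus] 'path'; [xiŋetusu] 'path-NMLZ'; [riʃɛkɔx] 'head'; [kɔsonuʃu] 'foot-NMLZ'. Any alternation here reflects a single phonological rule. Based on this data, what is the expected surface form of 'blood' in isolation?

The stem for 'road' ends in [ʒ] in [pɔtukɛʒu] but [ʃ] in [pɔtukɛʃ].
But 'foot' keeps [ʃ] in both environments ([kɔsonuʃu], [kɔsonuʃ]), so there is no rule changing /ʃ/ to [ʒ] before the NMLZ suffix.
So /ʒ/ is underlying, and a rule of word-final obstruent devoicing — voiced obstruents become voiceless word-finally — gives [ʃ].
The one attested form of 'blood', [fisekoʒu], shows underlying /fisekoʒ/. Applying the same rule word-finally gives [fisekoʃ].

[fisekoʃ]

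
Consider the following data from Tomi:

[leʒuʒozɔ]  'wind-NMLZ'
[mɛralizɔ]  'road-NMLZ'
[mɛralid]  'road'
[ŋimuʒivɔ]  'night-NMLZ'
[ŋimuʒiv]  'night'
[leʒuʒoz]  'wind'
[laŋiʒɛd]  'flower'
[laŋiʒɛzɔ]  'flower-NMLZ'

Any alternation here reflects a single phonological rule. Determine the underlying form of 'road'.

/mɛralid/

The stem for 'road' ends in [d] in [mɛralid] but [z] in [mɛralizɔ].
Compare 'wind', with invariant [z] in [leʒuʒoz] and [leʒuʒozɔ]: an analysis with underlying /z/ and a rule producing [d] in isolation would wrongly predict alternation here too.
The alternation reflects intervocalic spirantization: voiced stops become fricatives between vowels. /d/ is underlying.
Hence 'road' is /mɛralid/ underlyingly.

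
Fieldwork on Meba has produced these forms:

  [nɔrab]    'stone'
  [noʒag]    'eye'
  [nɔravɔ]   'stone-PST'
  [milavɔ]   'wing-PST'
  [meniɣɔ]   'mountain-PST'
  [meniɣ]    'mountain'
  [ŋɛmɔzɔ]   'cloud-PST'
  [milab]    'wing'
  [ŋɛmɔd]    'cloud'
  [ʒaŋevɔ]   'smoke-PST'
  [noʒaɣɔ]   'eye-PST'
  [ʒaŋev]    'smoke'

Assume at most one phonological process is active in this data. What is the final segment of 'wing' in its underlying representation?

/b/

'wing' shows [b] ~ [v] at the end of the stem ([milab] vs [milavɔ]).
Compare 'smoke', with invariant [v] in [ʒaŋev] and [ʒaŋevɔ]: an analysis with underlying /v/ and a rule producing [b] in isolation would wrongly predict alternation here too.
The underlying segment must be /b/; voiced stops become fricatives between vowels, yielding [v] there.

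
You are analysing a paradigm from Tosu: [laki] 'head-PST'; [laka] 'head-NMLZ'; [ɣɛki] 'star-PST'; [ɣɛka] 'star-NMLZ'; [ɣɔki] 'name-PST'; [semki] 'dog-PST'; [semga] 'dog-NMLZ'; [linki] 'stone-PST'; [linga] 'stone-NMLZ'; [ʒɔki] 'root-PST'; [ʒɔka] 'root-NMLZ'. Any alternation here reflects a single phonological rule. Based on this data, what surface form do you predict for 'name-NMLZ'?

The NMLZ morpheme has two allomorphs, [-ga] and [-ka].
The PST suffix, which begins with [k], is invariant after every stem; so [k] is not altered by any rule here.
So the underlying form is /-ga/, and voiced stops become voiceless after a vowel.
After 'name', which ends in a vowel, the suffix surfaces as [-ka], giving [ɣɔka].

[ɣɔka]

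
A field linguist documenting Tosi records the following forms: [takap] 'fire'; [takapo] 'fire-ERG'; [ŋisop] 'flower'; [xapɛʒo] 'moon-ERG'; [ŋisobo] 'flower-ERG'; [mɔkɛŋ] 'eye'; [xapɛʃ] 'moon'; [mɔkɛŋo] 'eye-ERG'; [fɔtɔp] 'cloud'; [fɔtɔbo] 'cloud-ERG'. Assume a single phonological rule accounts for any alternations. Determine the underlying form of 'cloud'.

The stem for 'cloud' ends in [b] in [fɔtɔbo] but [p] in [fɔtɔp].
Compare 'fire', with invariant [p] in [takapo] and [takap]: an analysis with underlying /p/ and a rule producing [b] before the ERG suffix would wrongly predict alternation here too.
The alternation reflects word-final obstruent devoicing: voiced obstruents become voiceless word-finally. /b/ is underlying.

/fɔtɔb/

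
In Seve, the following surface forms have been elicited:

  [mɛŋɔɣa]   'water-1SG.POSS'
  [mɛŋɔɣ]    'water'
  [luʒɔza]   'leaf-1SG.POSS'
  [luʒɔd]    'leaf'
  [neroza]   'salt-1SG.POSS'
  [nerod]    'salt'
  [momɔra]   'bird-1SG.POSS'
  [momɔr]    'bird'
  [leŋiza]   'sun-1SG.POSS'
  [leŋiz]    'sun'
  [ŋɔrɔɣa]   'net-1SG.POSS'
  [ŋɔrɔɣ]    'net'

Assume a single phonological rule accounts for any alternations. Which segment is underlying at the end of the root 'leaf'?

/d/

The stem for 'leaf' ends in [z] in [luʒɔza] but [d] in [luʒɔd].
If /z/ were underlying and a rule turned it into [d] in isolation, 'sun' would also alternate; but it has [z] in both [leŋiza] and [leŋiz].
Therefore /d/ is basic and [z] is derived by intervocalic spirantization (voiced stops become fricatives between vowels).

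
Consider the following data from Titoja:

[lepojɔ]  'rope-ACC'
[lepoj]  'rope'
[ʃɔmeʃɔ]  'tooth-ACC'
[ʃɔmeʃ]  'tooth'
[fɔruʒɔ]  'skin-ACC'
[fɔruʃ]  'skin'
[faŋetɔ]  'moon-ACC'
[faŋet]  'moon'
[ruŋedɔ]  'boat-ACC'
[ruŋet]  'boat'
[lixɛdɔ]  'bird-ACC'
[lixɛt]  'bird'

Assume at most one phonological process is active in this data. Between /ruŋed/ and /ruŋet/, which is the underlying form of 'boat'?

/ruŋed/

The stem for 'boat' ends in [d] in [ruŋedɔ] but [t] in [ruŋet].
The stem 'moon' ([faŋetɔ], [faŋet]) shows [t] unchanged in both environments, so [t] cannot be basic with [d] derived before the ACC suffix.
So /d/ is underlying, and a rule of word-final obstruent devoicing — voiced obstruents become voiceless word-finally — gives [t].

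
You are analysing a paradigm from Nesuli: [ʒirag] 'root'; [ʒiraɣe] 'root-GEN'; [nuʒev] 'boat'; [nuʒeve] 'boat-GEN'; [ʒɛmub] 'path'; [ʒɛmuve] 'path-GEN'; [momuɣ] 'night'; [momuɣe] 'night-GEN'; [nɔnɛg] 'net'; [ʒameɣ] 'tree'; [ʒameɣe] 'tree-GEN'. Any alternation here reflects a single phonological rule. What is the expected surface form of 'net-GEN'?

[nɔnɛɣe]

The root 'root' surfaces as [ʒirag] and [ʒiraɣe], with a stem-final [g] ~ [ɣ] alternation.
But 'tree' keeps [ɣ] in both environments ([ʒameɣ], [ʒameɣe]), so there is no rule changing /ɣ/ to [g] in isolation.
Therefore /g/ is basic and [ɣ] is derived by intervocalic spirantization (voiced stops become fricatives between vowels).
The one attested form of 'net', [nɔnɛg], shows underlying /nɔnɛg/. Applying the same rule between vowels gives [nɔnɛɣe].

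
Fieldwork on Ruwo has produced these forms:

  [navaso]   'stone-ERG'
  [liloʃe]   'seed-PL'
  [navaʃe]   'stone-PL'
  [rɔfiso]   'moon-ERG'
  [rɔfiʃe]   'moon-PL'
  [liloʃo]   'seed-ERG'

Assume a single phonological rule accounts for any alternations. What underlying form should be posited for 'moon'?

/rɔfis/

'moon' shows [s] ~ [ʃ] at the end of the stem ([rɔfiso] vs [rɔfiʃe]).
If /ʃ/ were underlying and a rule turned it into [s] before the ERG suffix, 'seed' would also alternate; but it has [ʃ] in both [liloʃo] and [liloʃe].
The alternation reflects palatalization before a front vowel: /s/ becomes palato-alveolar [ʃ] before a front vowel. /s/ is underlying.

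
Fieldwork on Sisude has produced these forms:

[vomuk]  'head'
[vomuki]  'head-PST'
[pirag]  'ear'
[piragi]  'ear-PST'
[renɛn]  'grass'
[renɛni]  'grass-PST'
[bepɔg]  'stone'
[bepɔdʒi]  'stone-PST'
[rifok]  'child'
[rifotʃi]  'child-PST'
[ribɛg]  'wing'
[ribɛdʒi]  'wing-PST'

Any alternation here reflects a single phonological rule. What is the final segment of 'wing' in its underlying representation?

/dʒ/

The root 'wing' surfaces as [ribɛg] and [ribɛdʒi], with a stem-final [g] ~ [dʒ] alternation.
If /g/ were underlying and a rule turned it into [dʒ] before the PST suffix, 'ear' would also alternate; but it has [g] in both [pirag] and [piragi].
So /dʒ/ is underlying, and a rule of depalatalization — palato-alveolar /tʃ/ and /dʒ/ become [k] and [g] when no front vowel follows — gives [g].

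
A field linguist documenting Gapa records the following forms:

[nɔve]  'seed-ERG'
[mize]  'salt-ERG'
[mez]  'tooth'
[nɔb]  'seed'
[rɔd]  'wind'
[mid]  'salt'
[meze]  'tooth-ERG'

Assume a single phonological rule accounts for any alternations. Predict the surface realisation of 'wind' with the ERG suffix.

[rɔze]

'salt' shows [d] ~ [z] at the end of the stem ([mid] vs [mize]).
Compare 'tooth', with invariant [z] in [mez] and [meze]: an analysis with underlying /z/ and a rule producing [d] in isolation would wrongly predict alternation here too.
The alternation reflects intervocalic spirantization: voiced stops become fricatives between vowels. /d/ is underlying.
From [rɔd] the stem 'wind' is /rɔd/; between vowels this yields [rɔze].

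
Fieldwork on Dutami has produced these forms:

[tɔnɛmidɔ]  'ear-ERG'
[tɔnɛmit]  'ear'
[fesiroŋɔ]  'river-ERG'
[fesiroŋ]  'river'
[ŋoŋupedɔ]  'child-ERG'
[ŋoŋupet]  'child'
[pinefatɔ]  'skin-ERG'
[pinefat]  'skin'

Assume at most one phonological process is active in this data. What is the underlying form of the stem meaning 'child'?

/ŋoŋuped/

The stem for 'child' ends in [d] in [ŋoŋupedɔ] but [t] in [ŋoŋupet].
Compare 'skin', with invariant [t] in [pinefatɔ] and [pinefat]: an analysis with underlying /t/ and a rule producing [d] before the ERG suffix would wrongly predict alternation here too.
Therefore /d/ is basic and [t] is derived by word-final obstruent devoicing (voiced obstruents become voiceless word-finally).
The underlying form of 'child' is therefore /ŋoŋuped/.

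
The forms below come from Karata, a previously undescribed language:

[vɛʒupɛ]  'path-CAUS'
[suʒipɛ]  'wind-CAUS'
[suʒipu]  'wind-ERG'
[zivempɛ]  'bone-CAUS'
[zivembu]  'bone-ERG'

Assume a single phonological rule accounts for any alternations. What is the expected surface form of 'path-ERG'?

[vɛʒupu]

The ERG morpheme has two allomorphs, [-bu] and [-pu].
By contrast the CAUS suffix keeps its initial [p] throughout — that segment must be underlying.
So the underlying form is /-bu/, and voiced stops become voiceless after a vowel.
After 'path', which ends in a vowel, the suffix surfaces as [-pu], giving [vɛʒupu].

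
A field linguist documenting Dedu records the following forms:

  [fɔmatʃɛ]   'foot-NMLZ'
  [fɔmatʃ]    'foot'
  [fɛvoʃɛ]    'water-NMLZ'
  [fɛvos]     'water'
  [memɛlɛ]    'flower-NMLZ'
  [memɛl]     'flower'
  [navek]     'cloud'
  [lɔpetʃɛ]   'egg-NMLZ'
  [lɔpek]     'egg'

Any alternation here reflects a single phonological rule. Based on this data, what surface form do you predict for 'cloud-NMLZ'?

The stem for 'egg' ends in [tʃ] in [lɔpetʃɛ] but [k] in [lɔpek].
But 'foot' keeps [tʃ] in both environments ([fɔmatʃɛ], [fɔmatʃ]), so there is no rule changing /tʃ/ to [k] in isolation.
The underlying segment must be /k/; /k/ and /s/ become palato-alveolar [tʃ] and [ʃ] before a front vowel, yielding [tʃ] there.
The one attested form of 'cloud', [navek], shows underlying /navek/. Applying the same rule before a front vowel gives [navetʃɛ].

[navetʃɛ]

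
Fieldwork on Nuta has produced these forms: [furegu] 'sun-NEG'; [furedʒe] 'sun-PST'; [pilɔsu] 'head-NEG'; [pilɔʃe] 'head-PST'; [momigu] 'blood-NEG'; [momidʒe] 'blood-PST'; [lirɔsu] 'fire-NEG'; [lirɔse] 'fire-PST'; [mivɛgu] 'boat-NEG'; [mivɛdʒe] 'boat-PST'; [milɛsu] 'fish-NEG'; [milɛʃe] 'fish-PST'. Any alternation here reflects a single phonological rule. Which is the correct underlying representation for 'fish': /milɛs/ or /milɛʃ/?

The stem for 'fish' ends in [s] in [milɛsu] but [ʃ] in [milɛʃe].
But 'fire' keeps [s] in both environments ([lirɔsu], [lirɔse]), so there is no rule changing /s/ to [ʃ] before the PST suffix.
The underlying segment must be /ʃ/; palato-alveolar /dʒ/ and /ʃ/ become [g] and [s] when no front vowel follows, yielding [s] there.

/milɛʃ/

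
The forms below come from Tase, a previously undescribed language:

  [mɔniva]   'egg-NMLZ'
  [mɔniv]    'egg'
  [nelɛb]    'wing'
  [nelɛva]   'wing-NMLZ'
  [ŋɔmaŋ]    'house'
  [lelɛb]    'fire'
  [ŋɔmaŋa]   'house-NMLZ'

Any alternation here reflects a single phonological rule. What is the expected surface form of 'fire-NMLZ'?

[lelɛva]

The stem for 'wing' ends in [v] in [nelɛva] but [b] in [nelɛb].
If /v/ were underlying and a rule turned it into [b] in isolation, 'egg' would also alternate; but it has [v] in both [mɔniva] and [mɔniv].
The underlying segment must be /b/; voiced stops become fricatives between vowels, yielding [v] there.
From [lelɛb] the stem 'fire' is /lelɛb/; between vowels this yields [lelɛva].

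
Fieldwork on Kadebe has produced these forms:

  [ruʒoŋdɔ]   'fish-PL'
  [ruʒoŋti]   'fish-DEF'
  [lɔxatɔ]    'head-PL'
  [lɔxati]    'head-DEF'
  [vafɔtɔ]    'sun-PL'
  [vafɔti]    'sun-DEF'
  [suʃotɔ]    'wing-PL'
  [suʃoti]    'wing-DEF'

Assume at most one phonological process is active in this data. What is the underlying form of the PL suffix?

/-dɔ/

The PL suffix surfaces as [-dɔ] and [-tɔ], depending on the final segment of the stem.
The DEF suffix, which begins with [t], is invariant after every stem; so [t] is not altered by any rule here.
So the underlying form is /-dɔ/, and voiced stops become voiceless after a vowel.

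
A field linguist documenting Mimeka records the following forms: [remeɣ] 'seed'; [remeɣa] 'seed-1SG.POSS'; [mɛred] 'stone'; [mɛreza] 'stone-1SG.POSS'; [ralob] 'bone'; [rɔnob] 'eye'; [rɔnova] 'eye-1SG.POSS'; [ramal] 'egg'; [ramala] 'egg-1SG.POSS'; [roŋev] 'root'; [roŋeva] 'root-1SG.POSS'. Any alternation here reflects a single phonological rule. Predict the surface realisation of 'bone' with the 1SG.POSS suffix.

[ralova]

'eye' shows [b] ~ [v] at the end of the stem ([rɔnob] vs [rɔnova]).
But 'root' keeps [v] in both environments ([roŋev], [roŋeva]), so there is no rule changing /v/ to [b] in isolation.
The underlying segment must be /b/; voiced stops become fricatives between vowels, yielding [v] there.
From [ralob] the stem 'bone' is /ralob/; between vowels this yields [ralova].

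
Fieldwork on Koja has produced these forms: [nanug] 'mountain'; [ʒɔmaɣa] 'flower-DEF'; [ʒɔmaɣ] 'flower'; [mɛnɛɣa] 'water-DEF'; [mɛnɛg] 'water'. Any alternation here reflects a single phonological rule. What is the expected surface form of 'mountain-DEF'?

In [mɛnɛɣa] and [mɛnɛg] the final segment of 'water' alternates: [ɣ] ~ [g].
The stem 'flower' ([ʒɔmaɣa], [ʒɔmaɣ]) shows [ɣ] unchanged in both environments, so [ɣ] cannot be basic with [g] derived in isolation.
The alternation reflects intervocalic spirantization: voiced stops become fricatives between vowels. /g/ is underlying.
From [nanug] the stem 'mountain' is /nanug/; between vowels this yields [nanuɣa].

[nanuɣa]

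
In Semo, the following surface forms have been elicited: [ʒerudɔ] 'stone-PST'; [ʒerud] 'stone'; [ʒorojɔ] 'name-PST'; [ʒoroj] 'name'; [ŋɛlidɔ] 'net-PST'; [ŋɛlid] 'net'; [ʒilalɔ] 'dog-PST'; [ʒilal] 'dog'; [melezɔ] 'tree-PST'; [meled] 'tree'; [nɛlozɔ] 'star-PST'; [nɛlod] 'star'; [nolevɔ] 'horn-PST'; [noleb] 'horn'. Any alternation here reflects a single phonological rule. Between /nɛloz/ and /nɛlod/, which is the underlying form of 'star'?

The stem for 'star' ends in [z] in [nɛlozɔ] but [d] in [nɛlod].
Compare 'net', with invariant [d] in [ŋɛlidɔ] and [ŋɛlid]: an analysis with underlying /d/ and a rule producing [z] before the PST suffix would wrongly predict alternation here too.
The underlying segment must be /z/; voiced fricatives become stops word-finally, yielding [d] there.

/nɛloz/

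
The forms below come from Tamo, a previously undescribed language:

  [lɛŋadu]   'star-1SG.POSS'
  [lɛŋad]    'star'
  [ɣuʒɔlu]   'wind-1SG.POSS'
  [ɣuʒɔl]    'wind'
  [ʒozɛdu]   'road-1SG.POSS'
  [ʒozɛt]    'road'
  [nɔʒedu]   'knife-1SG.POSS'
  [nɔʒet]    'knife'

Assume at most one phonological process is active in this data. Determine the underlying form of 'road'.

/ʒozɛt/

The root 'road' surfaces as [ʒozɛdu] and [ʒozɛt], with a stem-final [d] ~ [t] alternation.
The stem 'star' ([lɛŋadu], [lɛŋad]) shows [d] unchanged in both environments, so [d] cannot be basic with [t] derived in isolation.
So /t/ is underlying, and a rule of intervocalic voicing — voiceless stops become voiced between vowels — gives [d].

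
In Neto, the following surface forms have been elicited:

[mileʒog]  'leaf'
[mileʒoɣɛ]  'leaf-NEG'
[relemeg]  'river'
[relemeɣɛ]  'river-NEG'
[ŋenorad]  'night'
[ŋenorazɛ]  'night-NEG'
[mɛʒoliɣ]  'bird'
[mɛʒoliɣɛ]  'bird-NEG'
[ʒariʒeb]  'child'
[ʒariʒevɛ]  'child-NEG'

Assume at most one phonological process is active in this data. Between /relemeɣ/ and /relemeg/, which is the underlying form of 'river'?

/relemeg/

'river' shows [g] ~ [ɣ] at the end of the stem ([relemeg] vs [relemeɣɛ]).
But 'bird' keeps [ɣ] in both environments ([mɛʒoliɣ], [mɛʒoliɣɛ]), so there is no rule changing /ɣ/ to [g] in isolation.
The underlying segment must be /g/; voiced stops become fricatives between vowels, yielding [ɣ] there.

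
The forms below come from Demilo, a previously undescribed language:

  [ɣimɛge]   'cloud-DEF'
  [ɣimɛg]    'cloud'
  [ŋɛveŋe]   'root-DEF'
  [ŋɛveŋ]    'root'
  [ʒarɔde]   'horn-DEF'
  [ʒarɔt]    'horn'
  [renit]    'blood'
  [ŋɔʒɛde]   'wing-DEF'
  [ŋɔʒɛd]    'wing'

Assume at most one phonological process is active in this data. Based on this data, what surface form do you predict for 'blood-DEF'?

[renide]

'horn' shows [d] ~ [t] at the end of the stem ([ʒarɔde] vs [ʒarɔt]).
If /d/ were underlying and a rule turned it into [t] in isolation, 'wing' would also alternate; but it has [d] in both [ŋɔʒɛde] and [ŋɔʒɛd].
The underlying segment must be /t/; voiceless stops become voiced between vowels, yielding [d] there.
From [renit] the stem 'blood' is /renit/; between vowels this yields [renide].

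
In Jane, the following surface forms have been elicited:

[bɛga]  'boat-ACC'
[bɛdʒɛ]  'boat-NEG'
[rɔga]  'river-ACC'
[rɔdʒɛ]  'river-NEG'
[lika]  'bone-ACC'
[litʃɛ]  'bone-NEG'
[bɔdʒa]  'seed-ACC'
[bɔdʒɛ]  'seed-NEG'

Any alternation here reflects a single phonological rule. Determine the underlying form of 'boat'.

/bɛg/

'boat' shows [g] ~ [dʒ] at the end of the stem ([bɛga] vs [bɛdʒɛ]).
If /dʒ/ were underlying and a rule turned it into [g] before the ACC suffix, 'seed' would also alternate; but it has [dʒ] in both [bɔdʒa] and [bɔdʒɛ].
So /g/ is underlying, and a rule of palatalization before a front vowel — /k/ and /g/ become palato-alveolar [tʃ] and [dʒ] before a front vowel — gives [dʒ].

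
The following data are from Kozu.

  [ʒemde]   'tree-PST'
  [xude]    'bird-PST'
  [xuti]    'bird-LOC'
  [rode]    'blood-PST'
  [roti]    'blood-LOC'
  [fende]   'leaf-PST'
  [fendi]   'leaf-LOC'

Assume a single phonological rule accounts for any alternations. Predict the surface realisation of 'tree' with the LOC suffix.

The LOC suffix surfaces as [-di] and [-ti], depending on the final segment of the stem.
The PST suffix, which begins with [d], is invariant after every stem; so [d] is not altered by any rule here.
So the underlying form is /-ti/, and voiceless stops become voiced after a nasal.
After 'tree', which ends in a nasal, the suffix surfaces as [-di], giving [ʒemdi].

[ʒemdi]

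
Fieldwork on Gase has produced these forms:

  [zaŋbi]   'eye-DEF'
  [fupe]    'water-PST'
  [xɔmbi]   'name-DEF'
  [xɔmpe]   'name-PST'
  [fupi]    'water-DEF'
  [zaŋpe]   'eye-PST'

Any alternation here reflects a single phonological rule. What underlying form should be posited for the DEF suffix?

/-bi/

The DEF morpheme has two allomorphs, [-bi] and [-pi].
By contrast the PST suffix keeps its initial [p] throughout — that segment must be underlying.
So the underlying form is /-bi/, and voiced stops become voiceless after a vowel.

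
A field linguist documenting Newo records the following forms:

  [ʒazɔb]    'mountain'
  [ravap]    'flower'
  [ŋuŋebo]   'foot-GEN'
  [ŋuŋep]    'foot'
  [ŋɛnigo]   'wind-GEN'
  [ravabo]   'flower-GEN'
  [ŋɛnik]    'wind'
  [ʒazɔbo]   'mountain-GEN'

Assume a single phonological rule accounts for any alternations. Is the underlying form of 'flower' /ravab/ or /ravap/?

'flower' shows [b] ~ [p] at the end of the stem ([ravabo] vs [ravap]).
If /b/ were underlying and a rule turned it into [p] in isolation, 'mountain' would also alternate; but it has [b] in both [ʒazɔbo] and [ʒazɔb].
The alternation reflects intervocalic voicing: voiceless stops become voiced between vowels. /p/ is underlying.

/ravap/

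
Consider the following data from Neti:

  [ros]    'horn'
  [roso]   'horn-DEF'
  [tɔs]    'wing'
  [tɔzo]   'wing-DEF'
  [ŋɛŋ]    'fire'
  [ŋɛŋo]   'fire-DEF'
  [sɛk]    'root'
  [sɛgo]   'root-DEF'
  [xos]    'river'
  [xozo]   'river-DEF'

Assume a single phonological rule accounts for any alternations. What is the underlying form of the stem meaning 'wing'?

The stem for 'wing' ends in [s] in [tɔs] but [z] in [tɔzo].
Compare 'horn', with invariant [s] in [ros] and [roso]: an analysis with underlying /s/ and a rule producing [z] before the DEF suffix would wrongly predict alternation here too.
So /z/ is underlying, and a rule of word-final obstruent devoicing — voiced obstruents become voiceless word-finally — gives [s].
Hence 'wing' is /tɔz/ underlyingly.

/tɔz/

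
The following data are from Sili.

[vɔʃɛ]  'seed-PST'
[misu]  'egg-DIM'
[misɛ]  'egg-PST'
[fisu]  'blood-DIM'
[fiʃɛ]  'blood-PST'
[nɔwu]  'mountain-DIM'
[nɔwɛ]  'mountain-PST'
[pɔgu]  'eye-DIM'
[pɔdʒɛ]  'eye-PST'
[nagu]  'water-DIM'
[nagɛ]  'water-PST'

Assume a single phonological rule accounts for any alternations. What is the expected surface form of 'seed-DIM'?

[vɔsu]

The stem for 'blood' ends in [s] in [fisu] but [ʃ] in [fiʃɛ].
But 'egg' keeps [s] in both environments ([misu], [misɛ]), so there is no rule changing /s/ to [ʃ] before the PST suffix.
The alternation reflects depalatalization: palato-alveolar /dʒ/ and /ʃ/ become [g] and [s] when no front vowel follows. /ʃ/ is underlying.
From [vɔʃɛ] the stem 'seed' is /vɔʃ/; when no front vowel follows this yields [vɔsu].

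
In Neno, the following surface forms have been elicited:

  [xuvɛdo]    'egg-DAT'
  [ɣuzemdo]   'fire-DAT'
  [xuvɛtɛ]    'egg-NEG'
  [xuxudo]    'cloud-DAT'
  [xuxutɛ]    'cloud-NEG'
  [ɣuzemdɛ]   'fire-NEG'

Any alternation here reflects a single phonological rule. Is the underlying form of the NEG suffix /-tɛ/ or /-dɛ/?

/-tɛ/

The NEG suffix surfaces as [-dɛ] and [-tɛ], depending on the final segment of the stem.
The DAT suffix, which begins with [d], is invariant after every stem; so [d] is not altered by any rule here.
So the underlying form is /-tɛ/, and voiceless stops become voiced after a nasal.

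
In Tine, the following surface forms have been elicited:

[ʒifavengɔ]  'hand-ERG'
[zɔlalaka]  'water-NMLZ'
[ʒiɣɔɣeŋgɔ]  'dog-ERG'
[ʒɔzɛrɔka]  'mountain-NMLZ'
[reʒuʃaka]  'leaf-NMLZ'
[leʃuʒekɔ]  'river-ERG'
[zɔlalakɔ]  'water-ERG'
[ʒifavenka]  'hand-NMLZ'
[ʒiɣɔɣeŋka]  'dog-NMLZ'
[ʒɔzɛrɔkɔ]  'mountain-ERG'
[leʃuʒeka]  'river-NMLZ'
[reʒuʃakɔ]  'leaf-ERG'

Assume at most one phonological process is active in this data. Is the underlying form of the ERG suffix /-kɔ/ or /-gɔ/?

/-gɔ/

The ERG morpheme has two allomorphs, [-gɔ] and [-kɔ].
The NMLZ suffix, which begins with [k], is invariant after every stem; so [k] is not altered by any rule here.
So the underlying form is /-gɔ/, and voiced stops become voiceless after a vowel.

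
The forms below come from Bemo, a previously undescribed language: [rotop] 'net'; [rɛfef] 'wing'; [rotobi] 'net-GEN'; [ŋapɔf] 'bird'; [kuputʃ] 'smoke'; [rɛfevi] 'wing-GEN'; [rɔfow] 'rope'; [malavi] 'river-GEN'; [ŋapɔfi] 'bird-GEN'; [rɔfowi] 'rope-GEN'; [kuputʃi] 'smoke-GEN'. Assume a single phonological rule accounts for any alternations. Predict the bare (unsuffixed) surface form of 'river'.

The stem for 'wing' ends in [v] in [rɛfevi] but [f] in [rɛfef].
If /f/ were underlying and a rule turned it into [v] before the GEN suffix, 'bird' would also alternate; but it has [f] in both [ŋapɔfi] and [ŋapɔf].
The underlying segment must be /v/; voiced obstruents become voiceless word-finally, yielding [f] there.
From [malavi] the stem 'river' is /malav/; word-finally this yields [malaf].

[malaf]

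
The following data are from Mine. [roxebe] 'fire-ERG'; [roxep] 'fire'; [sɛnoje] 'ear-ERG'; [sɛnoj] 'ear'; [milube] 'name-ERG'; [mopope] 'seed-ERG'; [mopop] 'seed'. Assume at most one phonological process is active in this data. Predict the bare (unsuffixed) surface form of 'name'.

'fire' shows [b] ~ [p] at the end of the stem ([roxebe] vs [roxep]).
The stem 'seed' ([mopope], [mopop]) shows [p] unchanged in both environments, so [p] cannot be basic with [b] derived before the ERG suffix.
The alternation reflects word-final obstruent devoicing: voiced obstruents become voiceless word-finally. /b/ is underlying.
From [milube] the stem 'name' is /milub/; word-finally this yields [milup].

[milup]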